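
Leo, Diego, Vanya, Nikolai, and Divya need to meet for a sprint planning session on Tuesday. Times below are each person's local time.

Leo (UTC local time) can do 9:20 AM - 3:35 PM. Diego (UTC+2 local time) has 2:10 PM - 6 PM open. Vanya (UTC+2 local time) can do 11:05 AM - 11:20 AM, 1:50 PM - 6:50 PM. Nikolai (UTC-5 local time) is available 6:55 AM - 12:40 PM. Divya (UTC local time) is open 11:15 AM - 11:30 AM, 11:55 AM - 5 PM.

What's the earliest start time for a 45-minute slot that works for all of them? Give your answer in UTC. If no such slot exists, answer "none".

12:10

Leo in UTC: 09:20-15:35.
Diego in UTC: 12:10-16:00 (subtract 2h to convert from UTC+2).
Vanya in UTC: 09:05-09:20, 11:50-16:50 (subtract 2h to convert from UTC+2).
Nikolai in UTC: 11:55-17:40 (add 5h to convert from UTC-5).
Divya in UTC: 11:15-11:30, 11:55-17:00.
Leo ∩ Diego: 12:10-15:35.
Leo ∩ Diego ∩ Vanya: 12:10-15:35.
Leo ∩ Diego ∩ Vanya ∩ Nikolai: 12:10-15:35.
Leo ∩ Diego ∩ Vanya ∩ Nikolai ∩ Divya: 12:10-15:35.
The first common window of at least 45 minutes is 12:10-15:35, so the earliest start is 12:10.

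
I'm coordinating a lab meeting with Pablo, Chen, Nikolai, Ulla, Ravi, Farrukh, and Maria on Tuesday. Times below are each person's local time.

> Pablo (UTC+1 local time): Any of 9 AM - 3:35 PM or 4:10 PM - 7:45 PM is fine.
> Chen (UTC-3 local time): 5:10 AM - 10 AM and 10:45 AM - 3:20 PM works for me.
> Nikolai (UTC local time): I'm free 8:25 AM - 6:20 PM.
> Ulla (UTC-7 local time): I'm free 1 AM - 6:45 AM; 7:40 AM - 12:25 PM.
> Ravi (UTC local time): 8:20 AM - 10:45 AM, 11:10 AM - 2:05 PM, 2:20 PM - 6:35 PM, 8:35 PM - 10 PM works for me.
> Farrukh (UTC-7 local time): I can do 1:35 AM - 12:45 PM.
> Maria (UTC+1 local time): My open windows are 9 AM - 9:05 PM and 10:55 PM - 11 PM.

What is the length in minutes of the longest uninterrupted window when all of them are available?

190

Pablo in UTC: 08:00-14:35, 15:10-18:45 (subtract 1h to convert from UTC+1).
Chen in UTC: 08:10-13:00, 13:45-18:20 (add 3h to convert from UTC-3).
Nikolai in UTC: 08:25-18:20.
Ulla in UTC: 08:00-13:45, 14:40-19:25 (add 7h to convert from UTC-7).
Ravi in UTC: 08:20-10:45, 11:10-14:05, 14:20-18:35, 20:35-22:00.
Farrukh in UTC: 08:35-19:45 (add 7h to convert from UTC-7).
Maria in UTC: 08:00-20:05, 21:55-22:00 (subtract 1h to convert from UTC+1).
Pablo ∩ Chen: 08:10-13:00, 13:45-14:35, 15:10-18:20.
Pablo ∩ Chen ∩ Nikolai: 08:25-13:00, 13:45-14:35, 15:10-18:20.
Pablo ∩ Chen ∩ Nikolai ∩ Ulla: 08:25-13:00, 15:10-18:20.
Pablo ∩ Chen ∩ Nikolai ∩ Ulla ∩ Ravi: 08:25-10:45, 11:10-13:00, 15:10-18:20.
Pablo ∩ Chen ∩ Nikolai ∩ Ulla ∩ Ravi ∩ Farrukh: 08:35-10:45, 11:10-13:00, 15:10-18:20.
Pablo ∩ Chen ∩ Nikolai ∩ Ulla ∩ Ravi ∩ Farrukh ∩ Maria: 08:35-10:45, 11:10-13:00, 15:10-18:20.
So the common availability across everyone is 08:35-10:45, 11:10-13:00, 15:10-18:20.
The longest is 15:10-18:20 at 190 minutes.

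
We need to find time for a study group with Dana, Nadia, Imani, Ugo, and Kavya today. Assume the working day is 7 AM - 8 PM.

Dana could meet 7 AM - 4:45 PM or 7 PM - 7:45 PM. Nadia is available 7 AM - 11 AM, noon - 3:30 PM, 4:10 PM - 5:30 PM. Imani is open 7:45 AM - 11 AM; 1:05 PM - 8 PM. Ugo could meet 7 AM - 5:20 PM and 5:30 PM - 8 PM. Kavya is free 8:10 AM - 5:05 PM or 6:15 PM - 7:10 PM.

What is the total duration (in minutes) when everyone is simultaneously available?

Dana ∩ Nadia: 07:00-11:00, 12:00-15:30, 16:10-16:45.
Dana ∩ Nadia ∩ Imani: 07:45-11:00, 13:05-15:30, 16:10-16:45.
Dana ∩ Nadia ∩ Imani ∩ Ugo: 07:45-11:00, 13:05-15:30, 16:10-16:45.
Dana ∩ Nadia ∩ Imani ∩ Ugo ∩ Kavya: 08:10-11:00, 13:05-15:30, 16:10-16:45.
Summing the common windows: 170 + 145 + 35 = 350 minutes.

350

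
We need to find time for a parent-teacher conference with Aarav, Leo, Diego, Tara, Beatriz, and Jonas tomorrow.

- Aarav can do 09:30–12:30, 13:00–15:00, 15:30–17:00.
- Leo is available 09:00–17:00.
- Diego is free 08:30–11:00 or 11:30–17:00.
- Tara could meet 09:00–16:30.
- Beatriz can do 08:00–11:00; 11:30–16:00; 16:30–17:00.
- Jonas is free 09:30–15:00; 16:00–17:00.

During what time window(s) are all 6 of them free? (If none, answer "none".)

Aarav ∩ Leo: 09:30-12:30, 13:00-15:00, 15:30-17:00.
Aarav ∩ Leo ∩ Diego: 09:30-11:00, 11:30-12:30, 13:00-15:00, 15:30-17:00.
Aarav ∩ Leo ∩ Diego ∩ Tara: 09:30-11:00, 11:30-12:30, 13:00-15:00, 15:30-16:30.
Aarav ∩ Leo ∩ Diego ∩ Tara ∩ Beatriz: 09:30-11:00, 11:30-12:30, 13:00-15:00, 15:30-16:00.
Aarav ∩ Leo ∩ Diego ∩ Tara ∩ Beatriz ∩ Jonas: 09:30-11:00, 11:30-12:30, 13:00-15:00.
Those are the intersection windows.

09:30-11:00, 11:30-12:30, 13:00-15:00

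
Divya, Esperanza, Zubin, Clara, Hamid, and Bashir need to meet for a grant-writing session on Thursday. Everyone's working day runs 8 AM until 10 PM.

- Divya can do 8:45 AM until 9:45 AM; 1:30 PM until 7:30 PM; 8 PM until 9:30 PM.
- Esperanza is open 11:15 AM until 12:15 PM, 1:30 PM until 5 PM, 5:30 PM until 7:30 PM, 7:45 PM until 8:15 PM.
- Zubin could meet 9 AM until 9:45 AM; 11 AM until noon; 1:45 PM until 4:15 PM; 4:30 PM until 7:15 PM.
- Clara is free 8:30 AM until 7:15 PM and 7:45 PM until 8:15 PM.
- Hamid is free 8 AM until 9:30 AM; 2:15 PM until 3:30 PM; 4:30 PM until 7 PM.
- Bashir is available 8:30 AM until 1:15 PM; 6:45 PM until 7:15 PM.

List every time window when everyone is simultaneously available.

18:45-19:00

Divya ∩ Esperanza: 13:30-17:00, 17:30-19:30, 20:00-20:15.
Divya ∩ Esperanza ∩ Zubin: 13:45-16:15, 16:30-17:00, 17:30-19:15.
Divya ∩ Esperanza ∩ Zubin ∩ Clara: 13:45-16:15, 16:30-17:00, 17:30-19:15.
Divya ∩ Esperanza ∩ Zubin ∩ Clara ∩ Hamid: 14:15-15:30, 16:30-17:00, 17:30-19:00.
Divya ∩ Esperanza ∩ Zubin ∩ Clara ∩ Hamid ∩ Bashir: 18:45-19:00.
So the common availability across everyone is 18:45-19:00.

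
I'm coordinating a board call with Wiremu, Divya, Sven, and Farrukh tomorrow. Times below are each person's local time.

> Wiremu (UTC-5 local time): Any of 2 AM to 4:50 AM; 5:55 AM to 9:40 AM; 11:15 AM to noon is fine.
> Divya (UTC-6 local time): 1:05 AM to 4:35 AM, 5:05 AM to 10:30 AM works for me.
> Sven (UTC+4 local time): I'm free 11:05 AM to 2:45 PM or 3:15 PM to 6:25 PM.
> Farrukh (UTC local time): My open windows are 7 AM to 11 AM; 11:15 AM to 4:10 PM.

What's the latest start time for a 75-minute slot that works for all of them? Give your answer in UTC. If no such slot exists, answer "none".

13:10

Wiremu in UTC: 07:00-09:50, 10:55-14:40, 16:15-17:00 (add 5h to convert from UTC-5).
Divya in UTC: 07:05-10:35, 11:05-16:30 (add 6h to convert from UTC-6).
Sven in UTC: 07:05-10:45, 11:15-14:25 (subtract 4h to convert from UTC+4).
Farrukh in UTC: 07:00-11:00, 11:15-16:10.
Wiremu ∩ Divya: 07:05-09:50, 11:05-14:40, 16:15-16:30.
Wiremu ∩ Divya ∩ Sven: 07:05-09:50, 11:15-14:25.
Wiremu ∩ Divya ∩ Sven ∩ Farrukh: 07:05-09:50, 11:15-14:25.
The last common window of at least 75 minutes is 11:15-14:25; a 75-minute meeting can start as late as 13:10 and still end by 14:25.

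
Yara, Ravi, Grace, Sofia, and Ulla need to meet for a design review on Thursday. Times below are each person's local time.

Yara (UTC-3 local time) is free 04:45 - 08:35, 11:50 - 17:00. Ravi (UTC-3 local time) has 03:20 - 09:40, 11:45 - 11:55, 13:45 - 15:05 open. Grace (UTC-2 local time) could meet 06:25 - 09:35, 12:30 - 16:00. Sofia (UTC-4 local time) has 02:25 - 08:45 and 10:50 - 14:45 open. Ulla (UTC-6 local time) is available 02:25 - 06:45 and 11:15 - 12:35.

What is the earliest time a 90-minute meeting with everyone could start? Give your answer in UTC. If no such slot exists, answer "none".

08:25

Yara in UTC: 07:45-11:35, 14:50-20:00 (add 3h to convert from UTC-3).
Ravi in UTC: 06:20-12:40, 14:45-14:55, 16:45-18:05 (add 3h to convert from UTC-3).
Grace in UTC: 08:25-11:35, 14:30-18:00 (add 2h to convert from UTC-2).
Sofia in UTC: 06:25-12:45, 14:50-18:45 (add 4h to convert from UTC-4).
Ulla in UTC: 08:25-12:45, 17:15-18:35 (add 6h to convert from UTC-6).
Yara ∩ Ravi: 07:45-11:35, 14:50-14:55, 16:45-18:05.
Yara ∩ Ravi ∩ Grace: 08:25-11:35, 14:50-14:55, 16:45-18:00.
Yara ∩ Ravi ∩ Grace ∩ Sofia: 08:25-11:35, 14:50-14:55, 16:45-18:00.
Yara ∩ Ravi ∩ Grace ∩ Sofia ∩ Ulla: 08:25-11:35, 17:15-18:00.
The first common window of at least 90 minutes is 08:25-11:35, so the earliest start is 08:25.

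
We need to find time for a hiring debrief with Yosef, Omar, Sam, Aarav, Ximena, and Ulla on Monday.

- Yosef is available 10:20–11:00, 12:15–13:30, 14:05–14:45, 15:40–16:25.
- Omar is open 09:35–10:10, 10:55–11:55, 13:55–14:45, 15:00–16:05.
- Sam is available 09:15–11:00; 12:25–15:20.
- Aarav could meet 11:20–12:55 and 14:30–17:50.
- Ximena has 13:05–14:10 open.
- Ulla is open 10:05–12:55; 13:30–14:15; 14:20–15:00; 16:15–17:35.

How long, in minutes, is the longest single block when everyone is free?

Yosef ∩ Omar: 10:55-11:00, 14:05-14:45, 15:40-16:05.
Yosef ∩ Omar ∩ Sam: 10:55-11:00, 14:05-14:45.
Yosef ∩ Omar ∩ Sam ∩ Aarav: 14:30-14:45.
Yosef ∩ Omar ∩ Sam ∩ Aarav ∩ Ximena: ∅.
Yosef ∩ Omar ∩ Sam ∩ Aarav ∩ Ximena ∩ Ulla: ∅.
There is no time when everyone is free.
No common window exists, so the longest block is 0 minutes.

0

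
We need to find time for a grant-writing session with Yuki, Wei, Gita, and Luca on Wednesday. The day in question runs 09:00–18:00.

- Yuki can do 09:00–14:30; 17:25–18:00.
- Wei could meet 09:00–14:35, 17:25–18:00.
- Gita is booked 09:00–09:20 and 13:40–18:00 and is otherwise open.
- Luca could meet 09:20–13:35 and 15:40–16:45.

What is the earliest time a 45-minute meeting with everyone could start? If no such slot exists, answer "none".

09:20

Yuki free: 09:00-14:30, 17:25-18:00.
Wei free: 09:00-14:35, 17:25-18:00.
Gita free: 09:20-13:40 (invert busy blocks within the working day).
Luca free: 09:20-13:35, 15:40-16:45.
Yuki ∩ Wei: 09:00-14:30, 17:25-18:00.
Yuki ∩ Wei ∩ Gita: 09:20-13:40.
Yuki ∩ Wei ∩ Gita ∩ Luca: 09:20-13:35.
So the common availability across everyone is 09:20-13:35.
The first common window of at least 45 minutes is 09:20-13:35, so the earliest start is 09:20.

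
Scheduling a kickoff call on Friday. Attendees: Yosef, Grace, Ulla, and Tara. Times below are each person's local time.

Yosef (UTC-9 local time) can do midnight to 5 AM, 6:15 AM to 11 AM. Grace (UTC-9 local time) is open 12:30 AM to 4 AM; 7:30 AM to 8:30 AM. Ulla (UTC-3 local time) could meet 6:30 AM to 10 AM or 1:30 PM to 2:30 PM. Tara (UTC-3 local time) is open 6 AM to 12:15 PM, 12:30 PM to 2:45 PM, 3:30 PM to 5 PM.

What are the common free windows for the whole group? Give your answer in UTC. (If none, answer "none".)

09:30-13:00, 16:30-17:30

Yosef in UTC: 09:00-14:00, 15:15-20:00 (add 9h to convert from UTC-9).
Grace in UTC: 09:30-13:00, 16:30-17:30 (add 9h to convert from UTC-9).
Ulla in UTC: 09:30-13:00, 16:30-17:30 (add 3h to convert from UTC-3).
Tara in UTC: 09:00-15:15, 15:30-17:45, 18:30-20:00 (add 3h to convert from UTC-3).
Yosef ∩ Grace: 09:30-13:00, 16:30-17:30.
Yosef ∩ Grace ∩ Ulla: 09:30-13:00, 16:30-17:30.
Yosef ∩ Grace ∩ Ulla ∩ Tara: 09:30-13:00, 16:30-17:30.
So the common availability across everyone is 09:30-13:00, 16:30-17:30.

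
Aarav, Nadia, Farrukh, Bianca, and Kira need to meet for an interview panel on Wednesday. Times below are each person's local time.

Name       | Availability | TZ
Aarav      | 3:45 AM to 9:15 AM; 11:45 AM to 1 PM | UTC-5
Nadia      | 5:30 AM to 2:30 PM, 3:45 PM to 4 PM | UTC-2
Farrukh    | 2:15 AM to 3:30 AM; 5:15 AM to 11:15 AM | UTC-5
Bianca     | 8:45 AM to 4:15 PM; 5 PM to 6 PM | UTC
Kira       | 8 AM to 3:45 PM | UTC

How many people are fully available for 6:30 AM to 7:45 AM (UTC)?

0

Aarav in UTC: 08:45-14:15, 16:45-18:00 (add 5h to convert from UTC-5).
Nadia in UTC: 07:30-16:30, 17:45-18:00 (add 2h to convert from UTC-2).
Farrukh in UTC: 07:15-08:30, 10:15-16:15 (add 5h to convert from UTC-5).
Bianca in UTC: 08:45-16:15, 17:00-18:00.
Kira in UTC: 08:00-15:45.
nobody can make the full 06:30-07:45 slot — that's 0.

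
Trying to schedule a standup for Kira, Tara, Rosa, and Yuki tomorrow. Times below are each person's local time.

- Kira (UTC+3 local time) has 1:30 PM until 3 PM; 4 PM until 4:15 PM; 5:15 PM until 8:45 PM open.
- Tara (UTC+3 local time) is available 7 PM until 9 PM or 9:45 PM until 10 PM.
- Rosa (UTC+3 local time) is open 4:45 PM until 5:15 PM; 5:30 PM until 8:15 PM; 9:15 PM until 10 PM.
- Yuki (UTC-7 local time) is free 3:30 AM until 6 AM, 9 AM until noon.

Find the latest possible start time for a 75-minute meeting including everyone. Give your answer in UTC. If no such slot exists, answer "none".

16:00

Kira in UTC: 10:30-12:00, 13:00-13:15, 14:15-17:45 (subtract 3h to convert from UTC+3).
Tara in UTC: 16:00-18:00, 18:45-19:00 (subtract 3h to convert from UTC+3).
Rosa in UTC: 13:45-14:15, 14:30-17:15, 18:15-19:00 (subtract 3h to convert from UTC+3).
Yuki in UTC: 10:30-13:00, 16:00-19:00 (add 7h to convert from UTC-7).
Kira ∩ Tara: 16:00-17:45.
Kira ∩ Tara ∩ Rosa: 16:00-17:15.
Kira ∩ Tara ∩ Rosa ∩ Yuki: 16:00-17:15.
The last common window of at least 75 minutes is 16:00-17:15; a 75-minute meeting can start as late as 16:00 and still end by 17:15.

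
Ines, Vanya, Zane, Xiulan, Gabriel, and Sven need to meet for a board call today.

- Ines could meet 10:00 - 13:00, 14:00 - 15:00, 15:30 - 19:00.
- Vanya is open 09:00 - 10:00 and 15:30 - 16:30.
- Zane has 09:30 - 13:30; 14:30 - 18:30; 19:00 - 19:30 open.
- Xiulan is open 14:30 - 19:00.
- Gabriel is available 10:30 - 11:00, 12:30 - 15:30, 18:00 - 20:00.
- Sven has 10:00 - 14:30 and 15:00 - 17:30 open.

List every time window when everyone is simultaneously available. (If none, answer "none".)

none

Ines ∩ Vanya: 15:30-16:30.
Ines ∩ Vanya ∩ Zane: 15:30-16:30.
Ines ∩ Vanya ∩ Zane ∩ Xiulan: 15:30-16:30.
Ines ∩ Vanya ∩ Zane ∩ Xiulan ∩ Gabriel: ∅.
Ines ∩ Vanya ∩ Zane ∩ Xiulan ∩ Gabriel ∩ Sven: ∅.
There is no time when everyone is free.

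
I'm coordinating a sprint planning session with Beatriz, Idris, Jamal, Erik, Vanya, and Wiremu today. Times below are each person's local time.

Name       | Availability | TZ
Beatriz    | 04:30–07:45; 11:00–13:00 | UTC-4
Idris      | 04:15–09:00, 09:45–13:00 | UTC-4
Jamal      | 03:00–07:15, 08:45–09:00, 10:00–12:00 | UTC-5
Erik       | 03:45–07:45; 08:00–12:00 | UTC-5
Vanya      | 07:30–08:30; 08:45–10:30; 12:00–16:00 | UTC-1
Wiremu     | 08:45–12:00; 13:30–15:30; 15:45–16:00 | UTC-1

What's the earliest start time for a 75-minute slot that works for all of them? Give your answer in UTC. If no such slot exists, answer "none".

Beatriz in UTC: 08:30-11:45, 15:00-17:00 (add 4h to convert from UTC-4).
Idris in UTC: 08:15-13:00, 13:45-17:00 (add 4h to convert from UTC-4).
Jamal in UTC: 08:00-12:15, 13:45-14:00, 15:00-17:00 (add 5h to convert from UTC-5).
Erik in UTC: 08:45-12:45, 13:00-17:00 (add 5h to convert from UTC-5).
Vanya in UTC: 08:30-09:30, 09:45-11:30, 13:00-17:00 (add 1h to convert from UTC-1).
Wiremu in UTC: 09:45-13:00, 14:30-16:30, 16:45-17:00 (add 1h to convert from UTC-1).
Beatriz ∩ Idris: 08:30-11:45, 15:00-17:00.
Beatriz ∩ Idris ∩ Jamal: 08:30-11:45, 15:00-17:00.
Beatriz ∩ Idris ∩ Jamal ∩ Erik: 08:45-11:45, 15:00-17:00.
Beatriz ∩ Idris ∩ Jamal ∩ Erik ∩ Vanya: 08:45-09:30, 09:45-11:30, 15:00-17:00.
Beatriz ∩ Idris ∩ Jamal ∩ Erik ∩ Vanya ∩ Wiremu: 09:45-11:30, 15:00-16:30, 16:45-17:00.
So the common availability across everyone is 09:45-11:30, 15:00-16:30, 16:45-17:00.
The first common window of at least 75 minutes is 09:45-11:30, so the earliest start is 09:45.

09:45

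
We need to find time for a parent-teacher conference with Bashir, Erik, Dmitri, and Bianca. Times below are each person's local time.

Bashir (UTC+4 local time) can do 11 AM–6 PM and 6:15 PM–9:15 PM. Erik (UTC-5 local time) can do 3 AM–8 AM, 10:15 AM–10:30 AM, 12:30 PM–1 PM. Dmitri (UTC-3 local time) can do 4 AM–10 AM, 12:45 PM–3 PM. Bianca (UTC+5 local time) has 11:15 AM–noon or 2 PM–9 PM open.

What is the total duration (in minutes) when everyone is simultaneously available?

240

Bashir in UTC: 07:00-14:00, 14:15-17:15 (subtract 4h to convert from UTC+4).
Erik in UTC: 08:00-13:00, 15:15-15:30, 17:30-18:00 (add 5h to convert from UTC-5).
Dmitri in UTC: 07:00-13:00, 15:45-18:00 (add 3h to convert from UTC-3).
Bianca in UTC: 06:15-07:00, 09:00-16:00 (subtract 5h to convert from UTC+5).
Bashir ∩ Erik: 08:00-13:00, 15:15-15:30.
Bashir ∩ Erik ∩ Dmitri: 08:00-13:00.
Bashir ∩ Erik ∩ Dmitri ∩ Bianca: 09:00-13:00.
That's a single block of 240 minutes.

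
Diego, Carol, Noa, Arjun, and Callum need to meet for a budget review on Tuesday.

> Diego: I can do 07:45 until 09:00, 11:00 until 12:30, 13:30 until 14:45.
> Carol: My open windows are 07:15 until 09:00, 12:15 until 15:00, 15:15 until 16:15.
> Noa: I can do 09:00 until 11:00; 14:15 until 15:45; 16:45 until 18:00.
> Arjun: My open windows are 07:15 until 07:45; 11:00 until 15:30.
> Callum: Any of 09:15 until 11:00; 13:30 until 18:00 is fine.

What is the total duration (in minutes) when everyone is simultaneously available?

Diego ∩ Carol: 07:45-09:00, 12:15-12:30, 13:30-14:45.
Diego ∩ Carol ∩ Noa: 14:15-14:45.
Diego ∩ Carol ∩ Noa ∩ Arjun: 14:15-14:45.
Diego ∩ Carol ∩ Noa ∩ Arjun ∩ Callum: 14:15-14:45.
That's a single block of 30 minutes.

30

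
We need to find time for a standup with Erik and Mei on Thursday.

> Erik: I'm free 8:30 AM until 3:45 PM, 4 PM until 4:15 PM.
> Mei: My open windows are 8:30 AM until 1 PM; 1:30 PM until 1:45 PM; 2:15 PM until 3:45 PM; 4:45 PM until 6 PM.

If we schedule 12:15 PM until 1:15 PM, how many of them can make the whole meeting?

Erik can make the full 12:15-13:15 slot — that's 1.

1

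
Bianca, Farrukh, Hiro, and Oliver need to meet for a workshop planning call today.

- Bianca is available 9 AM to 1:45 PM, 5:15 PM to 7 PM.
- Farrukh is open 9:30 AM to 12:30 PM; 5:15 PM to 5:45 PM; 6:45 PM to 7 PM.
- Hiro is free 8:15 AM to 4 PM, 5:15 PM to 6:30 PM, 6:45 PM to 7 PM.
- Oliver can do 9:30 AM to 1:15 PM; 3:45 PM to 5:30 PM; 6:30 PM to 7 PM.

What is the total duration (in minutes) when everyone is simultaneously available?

210

Bianca ∩ Farrukh: 09:30-12:30, 17:15-17:45, 18:45-19:00.
Bianca ∩ Farrukh ∩ Hiro: 09:30-12:30, 17:15-17:45, 18:45-19:00.
Bianca ∩ Farrukh ∩ Hiro ∩ Oliver: 09:30-12:30, 17:15-17:30, 18:45-19:00.
Summing the common windows: 180 + 15 + 15 = 210 minutes.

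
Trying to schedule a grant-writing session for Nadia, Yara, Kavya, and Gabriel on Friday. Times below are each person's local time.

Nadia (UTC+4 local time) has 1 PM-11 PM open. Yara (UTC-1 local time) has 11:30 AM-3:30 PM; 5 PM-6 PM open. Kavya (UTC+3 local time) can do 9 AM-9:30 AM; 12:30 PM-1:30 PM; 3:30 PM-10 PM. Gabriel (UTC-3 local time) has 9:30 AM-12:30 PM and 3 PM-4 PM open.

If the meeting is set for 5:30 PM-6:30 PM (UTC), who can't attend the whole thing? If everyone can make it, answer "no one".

Nadia in UTC: 09:00-19:00 (subtract 4h to convert from UTC+4).
Yara in UTC: 12:30-16:30, 18:00-19:00 (add 1h to convert from UTC-1).
Kavya in UTC: 06:00-06:30, 09:30-10:30, 12:30-19:00 (subtract 3h to convert from UTC+3).
Gabriel in UTC: 12:30-15:30, 18:00-19:00 (add 3h to convert from UTC-3).
Nadia: free for 17:30-18:30. Yara: not fully free for 17:30-18:30. Kavya: free for 17:30-18:30. Gabriel: not fully free for 17:30-18:30.

Gabriel, Yara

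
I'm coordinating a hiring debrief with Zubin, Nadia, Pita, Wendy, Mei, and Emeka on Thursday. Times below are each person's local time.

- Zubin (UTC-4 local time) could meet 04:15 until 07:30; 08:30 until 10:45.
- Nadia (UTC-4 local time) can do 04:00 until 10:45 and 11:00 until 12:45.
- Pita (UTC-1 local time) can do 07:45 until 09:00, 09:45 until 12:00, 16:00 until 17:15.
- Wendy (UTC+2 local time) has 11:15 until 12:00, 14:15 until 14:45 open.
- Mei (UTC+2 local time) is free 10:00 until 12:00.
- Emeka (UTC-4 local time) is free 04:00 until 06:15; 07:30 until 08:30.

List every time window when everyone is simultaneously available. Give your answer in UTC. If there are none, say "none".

09:15-10:00

Zubin in UTC: 08:15-11:30, 12:30-14:45 (add 4h to convert from UTC-4).
Nadia in UTC: 08:00-14:45, 15:00-16:45 (add 4h to convert from UTC-4).
Pita in UTC: 08:45-10:00, 10:45-13:00, 17:00-18:15 (add 1h to convert from UTC-1).
Wendy in UTC: 09:15-10:00, 12:15-12:45 (subtract 2h to convert from UTC+2).
Mei in UTC: 08:00-10:00 (subtract 2h to convert from UTC+2).
Emeka in UTC: 08:00-10:15, 11:30-12:30 (add 4h to convert from UTC-4).
Zubin ∩ Nadia: 08:15-11:30, 12:30-14:45.
Zubin ∩ Nadia ∩ Pita: 08:45-10:00, 10:45-11:30, 12:30-13:00.
Zubin ∩ Nadia ∩ Pita ∩ Wendy: 09:15-10:00, 12:30-12:45.
Zubin ∩ Nadia ∩ Pita ∩ Wendy ∩ Mei: 09:15-10:00.
Zubin ∩ Nadia ∩ Pita ∩ Wendy ∩ Mei ∩ Emeka: 09:15-10:00.
Those are the intersection windows.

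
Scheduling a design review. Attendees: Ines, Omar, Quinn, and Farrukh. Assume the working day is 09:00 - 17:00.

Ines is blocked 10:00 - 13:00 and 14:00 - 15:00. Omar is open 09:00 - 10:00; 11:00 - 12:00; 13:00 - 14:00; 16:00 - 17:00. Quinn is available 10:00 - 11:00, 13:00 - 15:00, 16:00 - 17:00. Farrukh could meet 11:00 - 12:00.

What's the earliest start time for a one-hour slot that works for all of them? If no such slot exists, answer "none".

none

Ines free: 09:00-10:00, 13:00-14:00, 15:00-17:00 (invert busy blocks within the working day).
Omar free: 09:00-10:00, 11:00-12:00, 13:00-14:00, 16:00-17:00.
Quinn free: 10:00-11:00, 13:00-15:00, 16:00-17:00.
Farrukh free: 11:00-12:00.
Ines ∩ Omar: 09:00-10:00, 13:00-14:00, 16:00-17:00.
Ines ∩ Omar ∩ Quinn: 13:00-14:00, 16:00-17:00.
Ines ∩ Omar ∩ Quinn ∩ Farrukh: ∅.
There is no time when everyone is free.
No common window is at least 60 minutes long.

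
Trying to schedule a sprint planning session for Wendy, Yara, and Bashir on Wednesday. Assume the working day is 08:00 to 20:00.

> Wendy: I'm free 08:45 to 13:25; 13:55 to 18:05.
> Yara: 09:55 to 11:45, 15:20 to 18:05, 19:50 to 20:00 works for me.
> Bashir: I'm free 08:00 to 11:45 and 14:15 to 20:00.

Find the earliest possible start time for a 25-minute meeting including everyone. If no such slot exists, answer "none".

09:55

Wendy ∩ Yara: 09:55-11:45, 15:20-18:05.
Wendy ∩ Yara ∩ Bashir: 09:55-11:45, 15:20-18:05.
So the common availability across everyone is 09:55-11:45, 15:20-18:05.
The first common window of at least 25 minutes is 09:55-11:45, so the earliest start is 09:55.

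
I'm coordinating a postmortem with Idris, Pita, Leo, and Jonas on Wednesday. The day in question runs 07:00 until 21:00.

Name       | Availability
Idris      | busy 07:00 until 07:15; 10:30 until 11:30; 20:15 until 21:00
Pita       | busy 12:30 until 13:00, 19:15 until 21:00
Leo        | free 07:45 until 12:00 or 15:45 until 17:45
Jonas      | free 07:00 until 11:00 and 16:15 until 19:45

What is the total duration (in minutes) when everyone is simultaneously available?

Idris free: 07:15-10:30, 11:30-20:15 (invert busy blocks within the working day).
Pita free: 07:00-12:30, 13:00-19:15 (invert busy blocks within the working day).
Leo free: 07:45-12:00, 15:45-17:45.
Jonas free: 07:00-11:00, 16:15-19:45.
Idris ∩ Pita: 07:15-10:30, 11:30-12:30, 13:00-19:15.
Idris ∩ Pita ∩ Leo: 07:45-10:30, 11:30-12:00, 15:45-17:45.
Idris ∩ Pita ∩ Leo ∩ Jonas: 07:45-10:30, 16:15-17:45.
So the common availability across everyone is 07:45-10:30, 16:15-17:45.
Summing the common windows: 165 + 90 = 255 minutes.

255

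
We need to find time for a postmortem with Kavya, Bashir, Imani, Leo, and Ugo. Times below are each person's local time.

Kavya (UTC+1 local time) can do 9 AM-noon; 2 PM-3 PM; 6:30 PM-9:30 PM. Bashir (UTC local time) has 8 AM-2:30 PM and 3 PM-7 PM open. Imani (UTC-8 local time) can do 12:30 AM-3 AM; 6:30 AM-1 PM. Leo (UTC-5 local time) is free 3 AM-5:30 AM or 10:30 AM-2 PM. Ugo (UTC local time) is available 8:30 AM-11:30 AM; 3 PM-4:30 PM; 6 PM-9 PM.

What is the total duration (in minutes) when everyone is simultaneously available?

Kavya in UTC: 08:00-11:00, 13:00-14:00, 17:30-20:30 (subtract 1h to convert from UTC+1).
Bashir in UTC: 08:00-14:30, 15:00-19:00.
Imani in UTC: 08:30-11:00, 14:30-21:00 (add 8h to convert from UTC-8).
Leo in UTC: 08:00-10:30, 15:30-19:00 (add 5h to convert from UTC-5).
Ugo in UTC: 08:30-11:30, 15:00-16:30, 18:00-21:00.
Kavya ∩ Bashir: 08:00-11:00, 13:00-14:00, 17:30-19:00.
Kavya ∩ Bashir ∩ Imani: 08:30-11:00, 17:30-19:00.
Kavya ∩ Bashir ∩ Imani ∩ Leo: 08:30-10:30, 17:30-19:00.
Kavya ∩ Bashir ∩ Imani ∩ Leo ∩ Ugo: 08:30-10:30, 18:00-19:00.
Summing the common windows: 120 + 60 = 180 minutes.

180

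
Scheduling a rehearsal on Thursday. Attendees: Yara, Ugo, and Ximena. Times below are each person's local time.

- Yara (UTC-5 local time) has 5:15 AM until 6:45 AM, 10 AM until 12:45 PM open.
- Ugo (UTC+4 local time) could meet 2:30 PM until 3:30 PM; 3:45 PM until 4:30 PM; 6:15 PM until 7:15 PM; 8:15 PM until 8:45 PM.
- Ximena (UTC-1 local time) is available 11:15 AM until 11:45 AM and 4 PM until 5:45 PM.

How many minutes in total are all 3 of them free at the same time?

0

Yara in UTC: 10:15-11:45, 15:00-17:45 (add 5h to convert from UTC-5).
Ugo in UTC: 10:30-11:30, 11:45-12:30, 14:15-15:15, 16:15-16:45 (subtract 4h to convert from UTC+4).
Ximena in UTC: 12:15-12:45, 17:00-18:45 (add 1h to convert from UTC-1).
Yara ∩ Ugo: 10:30-11:30, 15:00-15:15, 16:15-16:45.
Yara ∩ Ugo ∩ Ximena: ∅.
There is no time when everyone is free.
There is no common window, so the total is 0 minutes.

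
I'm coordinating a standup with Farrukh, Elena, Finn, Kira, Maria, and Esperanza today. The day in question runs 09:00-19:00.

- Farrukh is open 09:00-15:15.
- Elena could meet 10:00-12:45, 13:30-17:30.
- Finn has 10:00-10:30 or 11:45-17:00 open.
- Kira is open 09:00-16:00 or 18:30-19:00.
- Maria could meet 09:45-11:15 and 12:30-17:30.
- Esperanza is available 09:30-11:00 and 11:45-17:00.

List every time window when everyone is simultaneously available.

Farrukh ∩ Elena: 10:00-12:45, 13:30-15:15.
Farrukh ∩ Elena ∩ Finn: 10:00-10:30, 11:45-12:45, 13:30-15:15.
Farrukh ∩ Elena ∩ Finn ∩ Kira: 10:00-10:30, 11:45-12:45, 13:30-15:15.
Farrukh ∩ Elena ∩ Finn ∩ Kira ∩ Maria: 10:00-10:30, 12:30-12:45, 13:30-15:15.
Farrukh ∩ Elena ∩ Finn ∩ Kira ∩ Maria ∩ Esperanza: 10:00-10:30, 12:30-12:45, 13:30-15:15.
So the common availability across everyone is 10:00-10:30, 12:30-12:45, 13:30-15:15.

10:00-10:30, 12:30-12:45, 13:30-15:15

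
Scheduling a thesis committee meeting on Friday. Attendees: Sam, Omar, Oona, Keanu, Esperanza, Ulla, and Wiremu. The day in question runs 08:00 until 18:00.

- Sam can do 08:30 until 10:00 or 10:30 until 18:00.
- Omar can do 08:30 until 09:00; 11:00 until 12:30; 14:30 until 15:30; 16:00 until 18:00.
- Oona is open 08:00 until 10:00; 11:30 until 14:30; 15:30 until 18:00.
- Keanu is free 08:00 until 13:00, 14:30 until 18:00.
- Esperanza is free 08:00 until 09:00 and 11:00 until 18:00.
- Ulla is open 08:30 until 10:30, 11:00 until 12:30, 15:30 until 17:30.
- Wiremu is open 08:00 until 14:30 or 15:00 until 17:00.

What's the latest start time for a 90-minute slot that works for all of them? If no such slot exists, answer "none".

none

Sam ∩ Omar: 08:30-09:00, 11:00-12:30, 14:30-15:30, 16:00-18:00.
Sam ∩ Omar ∩ Oona: 08:30-09:00, 11:30-12:30, 16:00-18:00.
Sam ∩ Omar ∩ Oona ∩ Keanu: 08:30-09:00, 11:30-12:30, 16:00-18:00.
Sam ∩ Omar ∩ Oona ∩ Keanu ∩ Esperanza: 08:30-09:00, 11:30-12:30, 16:00-18:00.
Sam ∩ Omar ∩ Oona ∩ Keanu ∩ Esperanza ∩ Ulla: 08:30-09:00, 11:30-12:30, 16:00-17:30.
Sam ∩ Omar ∩ Oona ∩ Keanu ∩ Esperanza ∩ Ulla ∩ Wiremu: 08:30-09:00, 11:30-12:30, 16:00-17:00.
So the common availability across everyone is 08:30-09:00, 11:30-12:30, 16:00-17:00.
No common window is at least 90 minutes long.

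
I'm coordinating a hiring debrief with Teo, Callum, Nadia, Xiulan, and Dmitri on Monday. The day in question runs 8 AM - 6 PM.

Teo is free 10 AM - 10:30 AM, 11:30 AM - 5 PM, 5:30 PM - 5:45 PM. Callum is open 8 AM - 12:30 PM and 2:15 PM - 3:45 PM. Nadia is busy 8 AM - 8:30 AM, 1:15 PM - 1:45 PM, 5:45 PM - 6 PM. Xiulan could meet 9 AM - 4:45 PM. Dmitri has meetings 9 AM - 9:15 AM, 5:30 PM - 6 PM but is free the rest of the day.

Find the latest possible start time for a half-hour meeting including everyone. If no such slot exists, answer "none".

15:15

Teo free: 10:00-10:30, 11:30-17:00, 17:30-17:45.
Callum free: 08:00-12:30, 14:15-15:45.
Nadia free: 08:30-13:15, 13:45-17:45 (invert busy blocks within the working day).
Xiulan free: 09:00-16:45.
Dmitri free: 08:00-09:00, 09:15-17:30 (invert busy blocks within the working day).
Teo ∩ Callum: 10:00-10:30, 11:30-12:30, 14:15-15:45.
Teo ∩ Callum ∩ Nadia: 10:00-10:30, 11:30-12:30, 14:15-15:45.
Teo ∩ Callum ∩ Nadia ∩ Xiulan: 10:00-10:30, 11:30-12:30, 14:15-15:45.
Teo ∩ Callum ∩ Nadia ∩ Xiulan ∩ Dmitri: 10:00-10:30, 11:30-12:30, 14:15-15:45.
The last common window of at least 30 minutes is 14:15-15:45; a 30-minute meeting can start as late as 15:15 and still end by 15:45.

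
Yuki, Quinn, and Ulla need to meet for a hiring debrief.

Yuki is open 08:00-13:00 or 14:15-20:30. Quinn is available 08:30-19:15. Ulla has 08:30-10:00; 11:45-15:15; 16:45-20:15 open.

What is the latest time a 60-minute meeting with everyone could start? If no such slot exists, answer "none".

Yuki ∩ Quinn: 08:30-13:00, 14:15-19:15.
Yuki ∩ Quinn ∩ Ulla: 08:30-10:00, 11:45-13:00, 14:15-15:15, 16:45-19:15.
So the common availability across everyone is 08:30-10:00, 11:45-13:00, 14:15-15:15, 16:45-19:15.
The last common window of at least 60 minutes is 16:45-19:15; a 60-minute meeting can start as late as 18:15 and still end by 19:15.

18:15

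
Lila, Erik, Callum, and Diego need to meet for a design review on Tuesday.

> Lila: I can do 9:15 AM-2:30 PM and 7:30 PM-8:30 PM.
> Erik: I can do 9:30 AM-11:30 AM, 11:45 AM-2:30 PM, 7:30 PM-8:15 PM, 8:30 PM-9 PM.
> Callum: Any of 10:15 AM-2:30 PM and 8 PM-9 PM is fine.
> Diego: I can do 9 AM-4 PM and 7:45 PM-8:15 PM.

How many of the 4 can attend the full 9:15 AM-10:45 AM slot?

2

Lila and Diego can make the full 09:15-10:45 slot — that's 2.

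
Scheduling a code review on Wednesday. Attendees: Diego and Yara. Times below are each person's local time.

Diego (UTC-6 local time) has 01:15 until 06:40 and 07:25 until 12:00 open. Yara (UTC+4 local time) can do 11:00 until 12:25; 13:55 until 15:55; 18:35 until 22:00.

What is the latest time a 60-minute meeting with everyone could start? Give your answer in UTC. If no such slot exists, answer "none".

Diego in UTC: 07:15-12:40, 13:25-18:00 (add 6h to convert from UTC-6).
Yara in UTC: 07:00-08:25, 09:55-11:55, 14:35-18:00 (subtract 4h to convert from UTC+4).
Diego ∩ Yara: 07:15-08:25, 09:55-11:55, 14:35-18:00.
The last common window of at least 60 minutes is 14:35-18:00; a 60-minute meeting can start as late as 17:00 and still end by 18:00.

17:00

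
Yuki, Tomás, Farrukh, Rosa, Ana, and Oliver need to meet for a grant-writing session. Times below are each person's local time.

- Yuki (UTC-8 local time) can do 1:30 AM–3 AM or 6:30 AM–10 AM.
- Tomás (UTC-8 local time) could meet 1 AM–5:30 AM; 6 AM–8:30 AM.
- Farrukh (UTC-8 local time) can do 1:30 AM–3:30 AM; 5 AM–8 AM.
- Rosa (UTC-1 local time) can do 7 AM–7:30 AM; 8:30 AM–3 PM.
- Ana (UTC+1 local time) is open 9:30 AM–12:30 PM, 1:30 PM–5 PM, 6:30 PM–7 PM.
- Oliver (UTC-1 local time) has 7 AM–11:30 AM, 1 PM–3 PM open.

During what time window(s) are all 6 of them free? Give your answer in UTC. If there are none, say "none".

Yuki in UTC: 09:30-11:00, 14:30-18:00 (add 8h to convert from UTC-8).
Tomás in UTC: 09:00-13:30, 14:00-16:30 (add 8h to convert from UTC-8).
Farrukh in UTC: 09:30-11:30, 13:00-16:00 (add 8h to convert from UTC-8).
Rosa in UTC: 08:00-08:30, 09:30-16:00 (add 1h to convert from UTC-1).
Ana in UTC: 08:30-11:30, 12:30-16:00, 17:30-18:00 (subtract 1h to convert from UTC+1).
Oliver in UTC: 08:00-12:30, 14:00-16:00 (add 1h to convert from UTC-1).
Yuki ∩ Tomás: 09:30-11:00, 14:30-16:30.
Yuki ∩ Tomás ∩ Farrukh: 09:30-11:00, 14:30-16:00.
Yuki ∩ Tomás ∩ Farrukh ∩ Rosa: 09:30-11:00, 14:30-16:00.
Yuki ∩ Tomás ∩ Farrukh ∩ Rosa ∩ Ana: 09:30-11:00, 14:30-16:00.
Yuki ∩ Tomás ∩ Farrukh ∩ Rosa ∩ Ana ∩ Oliver: 09:30-11:00, 14:30-16:00.

09:30-11:00, 14:30-16:00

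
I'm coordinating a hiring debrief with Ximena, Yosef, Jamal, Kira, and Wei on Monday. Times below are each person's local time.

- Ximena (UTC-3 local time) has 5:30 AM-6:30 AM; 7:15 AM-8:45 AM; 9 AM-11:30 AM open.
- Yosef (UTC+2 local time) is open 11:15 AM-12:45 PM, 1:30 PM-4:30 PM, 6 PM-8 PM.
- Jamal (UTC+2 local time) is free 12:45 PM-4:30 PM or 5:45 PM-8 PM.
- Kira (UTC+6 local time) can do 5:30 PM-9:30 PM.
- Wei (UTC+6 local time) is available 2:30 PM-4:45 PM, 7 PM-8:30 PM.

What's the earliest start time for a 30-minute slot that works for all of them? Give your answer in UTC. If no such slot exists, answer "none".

Ximena in UTC: 08:30-09:30, 10:15-11:45, 12:00-14:30 (add 3h to convert from UTC-3).
Yosef in UTC: 09:15-10:45, 11:30-14:30, 16:00-18:00 (subtract 2h to convert from UTC+2).
Jamal in UTC: 10:45-14:30, 15:45-18:00 (subtract 2h to convert from UTC+2).
Kira in UTC: 11:30-15:30 (subtract 6h to convert from UTC+6).
Wei in UTC: 08:30-10:45, 13:00-14:30 (subtract 6h to convert from UTC+6).
Ximena ∩ Yosef: 09:15-09:30, 10:15-10:45, 11:30-11:45, 12:00-14:30.
Ximena ∩ Yosef ∩ Jamal: 11:30-11:45, 12:00-14:30.
Ximena ∩ Yosef ∩ Jamal ∩ Kira: 11:30-11:45, 12:00-14:30.
Ximena ∩ Yosef ∩ Jamal ∩ Kira ∩ Wei: 13:00-14:30.
The first common window of at least 30 minutes is 13:00-14:30, so the earliest start is 13:00.

13:00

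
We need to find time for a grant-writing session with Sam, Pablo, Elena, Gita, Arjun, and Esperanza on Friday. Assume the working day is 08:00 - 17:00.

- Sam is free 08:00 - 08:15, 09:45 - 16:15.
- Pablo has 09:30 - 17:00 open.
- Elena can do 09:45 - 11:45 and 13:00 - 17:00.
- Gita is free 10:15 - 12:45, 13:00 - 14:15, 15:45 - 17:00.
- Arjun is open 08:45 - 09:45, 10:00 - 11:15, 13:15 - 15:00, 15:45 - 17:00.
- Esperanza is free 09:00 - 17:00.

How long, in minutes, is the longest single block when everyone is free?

60

Sam ∩ Pablo: 09:45-16:15.
Sam ∩ Pablo ∩ Elena: 09:45-11:45, 13:00-16:15.
Sam ∩ Pablo ∩ Elena ∩ Gita: 10:15-11:45, 13:00-14:15, 15:45-16:15.
Sam ∩ Pablo ∩ Elena ∩ Gita ∩ Arjun: 10:15-11:15, 13:15-14:15, 15:45-16:15.
Sam ∩ Pablo ∩ Elena ∩ Gita ∩ Arjun ∩ Esperanza: 10:15-11:15, 13:15-14:15, 15:45-16:15.
The longest is 10:15-11:15 at 60 minutes.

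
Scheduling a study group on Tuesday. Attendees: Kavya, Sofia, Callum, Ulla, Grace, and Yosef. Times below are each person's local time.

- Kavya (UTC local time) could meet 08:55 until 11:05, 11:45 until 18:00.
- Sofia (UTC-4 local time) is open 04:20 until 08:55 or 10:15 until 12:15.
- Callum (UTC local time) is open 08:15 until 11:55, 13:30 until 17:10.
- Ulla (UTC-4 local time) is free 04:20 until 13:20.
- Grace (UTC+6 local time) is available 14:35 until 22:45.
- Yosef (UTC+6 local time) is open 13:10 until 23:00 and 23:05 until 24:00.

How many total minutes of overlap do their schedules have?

Kavya in UTC: 08:55-11:05, 11:45-18:00.
Sofia in UTC: 08:20-12:55, 14:15-16:15 (add 4h to convert from UTC-4).
Callum in UTC: 08:15-11:55, 13:30-17:10.
Ulla in UTC: 08:20-17:20 (add 4h to convert from UTC-4).
Grace in UTC: 08:35-16:45 (subtract 6h to convert from UTC+6).
Yosef in UTC: 07:10-17:00, 17:05-18:00 (subtract 6h to convert from UTC+6).
Kavya ∩ Sofia: 08:55-11:05, 11:45-12:55, 14:15-16:15.
Kavya ∩ Sofia ∩ Callum: 08:55-11:05, 11:45-11:55, 14:15-16:15.
Kavya ∩ Sofia ∩ Callum ∩ Ulla: 08:55-11:05, 11:45-11:55, 14:15-16:15.
Kavya ∩ Sofia ∩ Callum ∩ Ulla ∩ Grace: 08:55-11:05, 11:45-11:55, 14:15-16:15.
Kavya ∩ Sofia ∩ Callum ∩ Ulla ∩ Grace ∩ Yosef: 08:55-11:05, 11:45-11:55, 14:15-16:15.
Summing the common windows: 130 + 10 + 120 = 260 minutes.

260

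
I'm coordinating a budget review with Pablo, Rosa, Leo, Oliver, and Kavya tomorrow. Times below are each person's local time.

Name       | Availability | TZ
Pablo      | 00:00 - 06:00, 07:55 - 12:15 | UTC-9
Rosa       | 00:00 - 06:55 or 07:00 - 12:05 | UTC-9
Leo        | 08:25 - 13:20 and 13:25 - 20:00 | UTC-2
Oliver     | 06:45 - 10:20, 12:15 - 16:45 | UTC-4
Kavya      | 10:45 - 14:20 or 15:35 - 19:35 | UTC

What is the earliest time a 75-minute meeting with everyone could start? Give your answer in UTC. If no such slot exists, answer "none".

Pablo in UTC: 09:00-15:00, 16:55-21:15 (add 9h to convert from UTC-9).
Rosa in UTC: 09:00-15:55, 16:00-21:05 (add 9h to convert from UTC-9).
Leo in UTC: 10:25-15:20, 15:25-22:00 (add 2h to convert from UTC-2).
Oliver in UTC: 10:45-14:20, 16:15-20:45 (add 4h to convert from UTC-4).
Kavya in UTC: 10:45-14:20, 15:35-19:35.
Pablo ∩ Rosa: 09:00-15:00, 16:55-21:05.
Pablo ∩ Rosa ∩ Leo: 10:25-15:00, 16:55-21:05.
Pablo ∩ Rosa ∩ Leo ∩ Oliver: 10:45-14:20, 16:55-20:45.
Pablo ∩ Rosa ∩ Leo ∩ Oliver ∩ Kavya: 10:45-14:20, 16:55-19:35.
The first common window of at least 75 minutes is 10:45-14:20, so the earliest start is 10:45.

10:45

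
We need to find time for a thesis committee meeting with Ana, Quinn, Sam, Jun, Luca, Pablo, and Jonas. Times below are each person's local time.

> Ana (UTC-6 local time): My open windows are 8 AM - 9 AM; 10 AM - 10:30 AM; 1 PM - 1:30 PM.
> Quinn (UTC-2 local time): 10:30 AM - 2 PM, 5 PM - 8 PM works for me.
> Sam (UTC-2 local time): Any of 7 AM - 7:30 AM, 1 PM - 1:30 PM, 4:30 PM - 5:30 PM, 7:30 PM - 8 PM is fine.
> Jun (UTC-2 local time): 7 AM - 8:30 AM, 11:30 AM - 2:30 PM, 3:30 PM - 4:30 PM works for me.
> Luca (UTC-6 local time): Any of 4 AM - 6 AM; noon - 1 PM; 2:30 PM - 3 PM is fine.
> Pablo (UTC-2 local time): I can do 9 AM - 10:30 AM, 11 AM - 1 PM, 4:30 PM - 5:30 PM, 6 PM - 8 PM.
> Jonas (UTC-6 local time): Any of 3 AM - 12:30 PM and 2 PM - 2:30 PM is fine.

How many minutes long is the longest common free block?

Ana in UTC: 14:00-15:00, 16:00-16:30, 19:00-19:30 (add 6h to convert from UTC-6).
Quinn in UTC: 12:30-16:00, 19:00-22:00 (add 2h to convert from UTC-2).
Sam in UTC: 09:00-09:30, 15:00-15:30, 18:30-19:30, 21:30-22:00 (add 2h to convert from UTC-2).
Jun in UTC: 09:00-10:30, 13:30-16:30, 17:30-18:30 (add 2h to convert from UTC-2).
Luca in UTC: 10:00-12:00, 18:00-19:00, 20:30-21:00 (add 6h to convert from UTC-6).
Pablo in UTC: 11:00-12:30, 13:00-15:00, 18:30-19:30, 20:00-22:00 (add 2h to convert from UTC-2).
Jonas in UTC: 09:00-18:30, 20:00-20:30 (add 6h to convert from UTC-6).
Ana ∩ Quinn: 14:00-15:00, 19:00-19:30.
Ana ∩ Quinn ∩ Sam: 19:00-19:30.
Ana ∩ Quinn ∩ Sam ∩ Jun: ∅.
Ana ∩ Quinn ∩ Sam ∩ Jun ∩ Luca: ∅.
Ana ∩ Quinn ∩ Sam ∩ Jun ∩ Luca ∩ Pablo: ∅.
Ana ∩ Quinn ∩ Sam ∩ Jun ∩ Luca ∩ Pablo ∩ Jonas: ∅.
There is no time when everyone is free.
No common window exists, so the longest block is 0 minutes.

0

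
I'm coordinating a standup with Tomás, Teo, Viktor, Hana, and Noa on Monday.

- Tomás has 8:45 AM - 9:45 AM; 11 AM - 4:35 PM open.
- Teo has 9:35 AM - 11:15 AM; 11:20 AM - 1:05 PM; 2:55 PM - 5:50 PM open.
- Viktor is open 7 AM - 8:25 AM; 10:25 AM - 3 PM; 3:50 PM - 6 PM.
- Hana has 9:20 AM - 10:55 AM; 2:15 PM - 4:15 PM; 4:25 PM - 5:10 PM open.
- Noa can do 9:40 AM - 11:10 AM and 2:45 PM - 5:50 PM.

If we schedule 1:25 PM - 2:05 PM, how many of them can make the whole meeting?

2

Tomás and Viktor can make the full 13:25-14:05 slot — that's 2.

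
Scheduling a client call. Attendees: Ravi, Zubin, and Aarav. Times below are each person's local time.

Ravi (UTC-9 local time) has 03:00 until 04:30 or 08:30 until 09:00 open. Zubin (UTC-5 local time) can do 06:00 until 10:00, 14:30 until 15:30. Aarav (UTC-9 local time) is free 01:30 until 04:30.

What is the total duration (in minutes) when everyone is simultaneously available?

Ravi in UTC: 12:00-13:30, 17:30-18:00 (add 9h to convert from UTC-9).
Zubin in UTC: 11:00-15:00, 19:30-20:30 (add 5h to convert from UTC-5).
Aarav in UTC: 10:30-13:30 (add 9h to convert from UTC-9).
Ravi ∩ Zubin: 12:00-13:30.
Ravi ∩ Zubin ∩ Aarav: 12:00-13:30.
That's a single block of 90 minutes.

90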